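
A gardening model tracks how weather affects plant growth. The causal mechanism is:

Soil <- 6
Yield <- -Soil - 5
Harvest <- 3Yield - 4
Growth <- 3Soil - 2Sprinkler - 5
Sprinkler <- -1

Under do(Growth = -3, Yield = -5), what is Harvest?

Setting Growth = -3, Yield = -5 by intervention discards those variables' equations.
Harvest = 3Yield - 4  [with Yield=-5]  = -19

-19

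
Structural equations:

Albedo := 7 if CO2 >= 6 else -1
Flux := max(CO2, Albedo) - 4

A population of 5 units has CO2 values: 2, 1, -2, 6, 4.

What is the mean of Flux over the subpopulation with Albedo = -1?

Conditioning on Albedo=-1 selects the 4 unit(s) with CO2 ∈ {2, 1, -2, 4}. Their Flux values: -2, -3, -5, 0. Mean = -2.5.

-2.5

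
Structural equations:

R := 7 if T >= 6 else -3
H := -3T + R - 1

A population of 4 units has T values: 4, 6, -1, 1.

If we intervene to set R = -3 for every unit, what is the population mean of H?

-11.5

Every unit gets R=-3 under the intervention. H values become -16, -22, -1, -7; E[H|do(R=-3)] = -11.5.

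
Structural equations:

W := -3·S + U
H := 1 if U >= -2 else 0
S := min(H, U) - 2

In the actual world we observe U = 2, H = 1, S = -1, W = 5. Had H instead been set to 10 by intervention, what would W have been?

2

Under do(H=10), the mechanism H := 1 if U >= -2 else 0 is discarded; H is fixed at 10.
S = min(H, U) - 2  [with H=10, U=2]  = 0
W = -3·S + U  [with S=0, U=2]  = 2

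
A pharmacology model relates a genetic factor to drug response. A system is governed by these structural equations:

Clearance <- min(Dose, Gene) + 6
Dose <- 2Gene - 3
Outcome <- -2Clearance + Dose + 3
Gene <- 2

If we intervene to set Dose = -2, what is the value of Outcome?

-7

Under do(Dose=-2), the mechanism Dose <- 2Gene - 3 is discarded; Dose is fixed at -2.
Clearance = min(Dose, Gene) + 6  [with Dose=-2, Gene=2]  = 4
Outcome = -2Clearance + Dose + 3  [with Clearance=4, Dose=-2]  = -7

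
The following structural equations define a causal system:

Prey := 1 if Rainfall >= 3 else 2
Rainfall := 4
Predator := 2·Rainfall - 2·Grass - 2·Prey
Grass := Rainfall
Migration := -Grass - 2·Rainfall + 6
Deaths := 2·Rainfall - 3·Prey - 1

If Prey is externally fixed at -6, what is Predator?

12

The intervention breaks the incoming arrows to Prey: Prey := 1 if Rainfall >= 3 else 2 no longer applies, and Prey = -6.
Grass = Rainfall  [with Rainfall=4]  = 4
Predator = 2·Rainfall - 2·Grass - 2·Prey  [with Rainfall=4, Grass=4, Prey=-6]  = 12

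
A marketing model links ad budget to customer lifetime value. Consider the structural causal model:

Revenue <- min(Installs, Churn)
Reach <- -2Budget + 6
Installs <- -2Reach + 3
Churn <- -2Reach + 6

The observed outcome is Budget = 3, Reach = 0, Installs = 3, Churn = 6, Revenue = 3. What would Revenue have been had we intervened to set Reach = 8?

-13

do(Reach=8) replaces the equation Reach <- -2Budget + 6 with the constant Reach = 8.
Installs = -2Reach + 3  [with Reach=8]  = -13
Churn = -2Reach + 6  [with Reach=8]  = -10
Revenue = min(Installs, Churn)  [with Installs=-13, Churn=-10]  = -13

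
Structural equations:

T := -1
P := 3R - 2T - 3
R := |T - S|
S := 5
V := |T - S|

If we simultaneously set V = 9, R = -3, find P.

The joint intervention fixes V = 9, R = -3, removing each variable's own equation.
P = 3R - 2T - 3  [with R=-3, T=-1]  = -10

-10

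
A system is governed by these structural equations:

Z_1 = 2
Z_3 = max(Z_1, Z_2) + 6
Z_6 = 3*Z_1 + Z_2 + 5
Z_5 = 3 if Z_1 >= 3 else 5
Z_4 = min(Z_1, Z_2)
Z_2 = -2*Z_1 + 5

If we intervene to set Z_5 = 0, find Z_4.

The intervention breaks the incoming arrows to Z_5: Z_5 = 3 if Z_1 >= 3 else 5 no longer applies, and Z_5 = 0.
Since Z_4 is not a descendant of the intervened variable, it is unaffected.
Z_2 = -2*Z_1 + 5  [with Z_1=2]  = 1
Z_4 = min(Z_1, Z_2)  [with Z_1=2, Z_2=1]  = 1

1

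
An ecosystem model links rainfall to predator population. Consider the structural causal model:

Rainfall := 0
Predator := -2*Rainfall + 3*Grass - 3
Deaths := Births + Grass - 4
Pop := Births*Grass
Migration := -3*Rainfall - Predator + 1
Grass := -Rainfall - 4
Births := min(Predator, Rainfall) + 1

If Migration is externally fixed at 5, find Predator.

do(Migration=5) replaces the equation Migration := -3*Rainfall - Predator + 1 with the constant Migration = 5.
Predator is not downstream of the intervention, so its value is determined by the original equations.
Grass = -Rainfall - 4  [with Rainfall=0]  = -4
Predator = -2*Rainfall + 3*Grass - 3  [with Rainfall=0, Grass=-4]  = -15

-15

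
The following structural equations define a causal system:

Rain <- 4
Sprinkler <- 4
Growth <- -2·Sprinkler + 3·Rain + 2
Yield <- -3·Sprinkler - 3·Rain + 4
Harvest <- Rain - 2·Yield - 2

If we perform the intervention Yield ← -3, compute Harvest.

8

Intervening sets Yield = -3 and removes its equation (Yield <- -3·Sprinkler - 3·Rain + 4).
Harvest = Rain - 2·Yield - 2  [with Rain=4, Yield=-3]  = 8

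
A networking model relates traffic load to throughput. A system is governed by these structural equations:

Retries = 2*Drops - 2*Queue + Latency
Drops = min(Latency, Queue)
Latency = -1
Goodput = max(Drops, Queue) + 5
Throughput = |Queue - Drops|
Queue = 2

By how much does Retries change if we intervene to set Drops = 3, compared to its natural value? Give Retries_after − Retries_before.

8

The intervention breaks the incoming arrows to Drops: Drops = min(Latency, Queue) no longer applies, and Drops = 3.
Retries = 2*Drops - 2*Queue + Latency  [with Drops=3, Queue=2, Latency=-1]  = 1
Without intervention: Drops = min(Latency, Queue)  [with Latency=-1, Queue=2]  = -1; Retries = 2*Drops - 2*Queue + Latency  [with Drops=-1, Queue=2, Latency=-1]  = -7.
Change = 1 − (-7) = 8.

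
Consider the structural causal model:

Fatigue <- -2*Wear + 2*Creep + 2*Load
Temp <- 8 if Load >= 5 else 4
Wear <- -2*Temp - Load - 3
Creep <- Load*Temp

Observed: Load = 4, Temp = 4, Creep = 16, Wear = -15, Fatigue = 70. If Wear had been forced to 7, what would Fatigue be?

26

Intervening sets Wear = 7 and removes its equation (Wear <- -2*Temp - Load - 3).
Temp = 8 if Load >= 5 else 4  [with Load=4]  = 4
Creep = Load*Temp  [with Load=4, Temp=4]  = 16
Fatigue = -2*Wear + 2*Creep + 2*Load  [with Wear=7, Creep=16, Load=4]  = 26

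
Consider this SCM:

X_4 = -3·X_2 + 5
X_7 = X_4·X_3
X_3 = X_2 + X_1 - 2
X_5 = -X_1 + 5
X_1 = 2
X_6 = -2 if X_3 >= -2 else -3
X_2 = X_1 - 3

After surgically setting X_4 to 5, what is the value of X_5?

3

Intervening sets X_4 = 5 and removes its equation (X_4 = -3·X_2 + 5).
No directed path runs from X_4 to X_5, so X_5 keeps its natural value.
X_5 = -X_1 + 5  [with X_1=2]  = 3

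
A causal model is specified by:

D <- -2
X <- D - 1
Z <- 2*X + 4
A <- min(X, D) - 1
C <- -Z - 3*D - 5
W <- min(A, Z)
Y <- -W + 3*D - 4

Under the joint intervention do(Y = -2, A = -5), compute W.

Setting Y = -2, A = -5 by intervention discards those variables' equations.
X = D - 1  [with D=-2]  = -3
Z = 2*X + 4  [with X=-3]  = -2
W = min(A, Z)  [with A=-5, Z=-2]  = -5

-5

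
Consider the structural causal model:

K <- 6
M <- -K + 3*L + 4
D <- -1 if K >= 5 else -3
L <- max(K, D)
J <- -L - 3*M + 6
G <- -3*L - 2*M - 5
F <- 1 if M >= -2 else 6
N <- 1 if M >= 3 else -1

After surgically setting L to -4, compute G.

35

The intervention breaks the incoming arrows to L: L <- max(K, D) no longer applies, and L = -4.
M = -K + 3*L + 4  [with K=6, L=-4]  = -14
G = -3*L - 2*M - 5  [with L=-4, M=-14]  = 35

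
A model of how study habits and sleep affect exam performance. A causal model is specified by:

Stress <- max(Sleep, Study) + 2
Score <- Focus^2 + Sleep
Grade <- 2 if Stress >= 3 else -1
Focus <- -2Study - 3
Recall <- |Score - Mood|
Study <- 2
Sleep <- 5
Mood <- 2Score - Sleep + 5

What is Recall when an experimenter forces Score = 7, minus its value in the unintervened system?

Under do(Score=7), the mechanism Score <- Focus^2 + Sleep is discarded; Score is fixed at 7.
Mood = 2Score - Sleep + 5  [with Score=7, Sleep=5]  = 14
Recall = |Score - Mood|  [with Score=7, Mood=14]  = 7
Without intervention: Focus = -2Study - 3  [with Study=2]  = -7; Score = Focus^2 + Sleep  [with Focus=-7, Sleep=5]  = 54; Mood = 2Score - Sleep + 5  [with Score=54, Sleep=5]  = 108; Recall = |Score - Mood|  [with Score=54, Mood=108]  = 54.
Change = 7 − 54 = -47.

-47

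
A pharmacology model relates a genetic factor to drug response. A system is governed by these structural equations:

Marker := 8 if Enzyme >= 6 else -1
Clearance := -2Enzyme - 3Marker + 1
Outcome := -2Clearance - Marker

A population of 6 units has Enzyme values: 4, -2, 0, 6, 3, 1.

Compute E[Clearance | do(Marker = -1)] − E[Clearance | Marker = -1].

The intervention sets Marker=-1 in all 6 units regardless of Enzyme. Recomputing Clearance per unit gives -4, 8, 4, -8, -2, 2; average 0.
E[Clearance|Marker=-1] averages over only the 5 units with Marker=-1 (Enzyme = 4, -2, 0, 3, 1): Clearance = -4, 8, 4, -2, 2, mean 1.6.
Difference = 0 − 1.6 = -1.6.

-1.6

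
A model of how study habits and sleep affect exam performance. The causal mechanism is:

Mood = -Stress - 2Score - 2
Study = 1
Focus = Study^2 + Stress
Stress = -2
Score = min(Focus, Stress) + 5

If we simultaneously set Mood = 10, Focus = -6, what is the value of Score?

-1

Under do(Mood = 10, Focus = -6), each intervened variable's structural equation is replaced by its fixed value.
Score = min(Focus, Stress) + 5  [with Focus=-6, Stress=-2]  = -1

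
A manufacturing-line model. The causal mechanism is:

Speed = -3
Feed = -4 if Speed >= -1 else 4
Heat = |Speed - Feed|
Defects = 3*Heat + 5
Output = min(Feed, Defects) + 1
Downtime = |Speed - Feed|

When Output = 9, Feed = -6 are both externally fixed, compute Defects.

14

Setting Output = 9, Feed = -6 by intervention discards those variables' equations.
Heat = |Speed - Feed|  [with Speed=-3, Feed=-6]  = 3
Defects = 3*Heat + 5  [with Heat=3]  = 14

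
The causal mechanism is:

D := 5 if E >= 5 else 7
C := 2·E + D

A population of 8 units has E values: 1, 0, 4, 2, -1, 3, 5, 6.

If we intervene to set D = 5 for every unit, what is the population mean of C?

Every unit gets D=5 under the intervention. C values become 7, 5, 13, 9, 3, 11, 15, 17; E[C|do(D=5)] = 10.

10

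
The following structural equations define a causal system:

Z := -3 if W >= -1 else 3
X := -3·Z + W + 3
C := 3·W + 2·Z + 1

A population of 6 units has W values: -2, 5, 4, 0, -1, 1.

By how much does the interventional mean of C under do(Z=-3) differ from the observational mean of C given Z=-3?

-1.9

Under do(Z=-3), Z's equation is replaced by Z=-3 for every unit. Per-unit C: -11, 10, 7, -5, -8, -2. Mean = -1.5.
Observing Z=-3 restricts to units where Z's equation naturally yields -3: W ∈ {5, 4, 0, -1, 1}. In that subpopulation C = 10, 7, -5, -8, -2, mean 0.4.
Difference = -1.5 − 0.4 = -1.9.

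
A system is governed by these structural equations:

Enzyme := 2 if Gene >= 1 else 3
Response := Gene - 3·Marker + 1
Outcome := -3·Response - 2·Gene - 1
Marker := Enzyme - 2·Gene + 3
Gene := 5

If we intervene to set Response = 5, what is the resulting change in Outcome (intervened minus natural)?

Intervening sets Response = 5 and removes its equation (Response := Gene - 3·Marker + 1).
Outcome = -3·Response - 2·Gene - 1  [with Response=5, Gene=5]  = -26
Without intervention: Enzyme = 2 if Gene >= 1 else 3  [with Gene=5]  = 2; Marker = Enzyme - 2·Gene + 3  [with Enzyme=2, Gene=5]  = -5; Response = Gene - 3·Marker + 1  [with Gene=5, Marker=-5]  = 21; Outcome = -3·Response - 2·Gene - 1  [with Response=21, Gene=5]  = -74.
Change = -26 − (-74) = 48.

48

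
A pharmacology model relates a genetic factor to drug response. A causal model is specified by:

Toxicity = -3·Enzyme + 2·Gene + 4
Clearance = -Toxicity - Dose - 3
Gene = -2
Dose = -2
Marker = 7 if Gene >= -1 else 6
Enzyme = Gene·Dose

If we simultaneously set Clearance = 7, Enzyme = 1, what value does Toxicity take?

-3

Under do(Clearance = 7, Enzyme = 1), each intervened variable's structural equation is replaced by its fixed value.
Toxicity = -3·Enzyme + 2·Gene + 4  [with Enzyme=1, Gene=-2]  = -3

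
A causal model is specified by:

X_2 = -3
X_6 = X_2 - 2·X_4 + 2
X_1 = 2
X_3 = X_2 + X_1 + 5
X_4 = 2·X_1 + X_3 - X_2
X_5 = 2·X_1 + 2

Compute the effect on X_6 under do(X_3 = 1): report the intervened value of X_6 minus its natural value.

6

The intervention breaks the incoming arrows to X_3: X_3 = X_2 + X_1 + 5 no longer applies, and X_3 = 1.
X_4 = 2·X_1 + X_3 - X_2  [with X_1=2, X_3=1, X_2=-3]  = 8
X_6 = X_2 - 2·X_4 + 2  [with X_2=-3, X_4=8]  = -17
Without intervention: X_3 = X_2 + X_1 + 5  [with X_2=-3, X_1=2]  = 4; X_4 = 2·X_1 + X_3 - X_2  [with X_1=2, X_3=4, X_2=-3]  = 11; X_6 = X_2 - 2·X_4 + 2  [with X_2=-3, X_4=11]  = -23.
Change = -17 − (-23) = 6.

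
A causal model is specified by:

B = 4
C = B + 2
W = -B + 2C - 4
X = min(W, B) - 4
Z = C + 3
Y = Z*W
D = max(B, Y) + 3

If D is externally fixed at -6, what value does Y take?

36

Intervening sets D = -6 and removes its equation (D = max(B, Y) + 3).
Since Y is not a descendant of the intervened variable, it is unaffected.
C = B + 2  [with B=4]  = 6
W = -B + 2C - 4  [with B=4, C=6]  = 4
Z = C + 3  [with C=6]  = 9
Y = Z*W  [with Z=9, W=4]  = 36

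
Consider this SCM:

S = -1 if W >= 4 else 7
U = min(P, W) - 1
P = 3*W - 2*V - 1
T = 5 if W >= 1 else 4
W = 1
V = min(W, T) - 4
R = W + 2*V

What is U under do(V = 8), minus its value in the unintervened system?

The intervention breaks the incoming arrows to V: V = min(W, T) - 4 no longer applies, and V = 8.
P = 3*W - 2*V - 1  [with W=1, V=8]  = -14
U = min(P, W) - 1  [with P=-14, W=1]  = -15
Without intervention: T = 5 if W >= 1 else 4  [with W=1]  = 5; V = min(W, T) - 4  [with W=1, T=5]  = -3; P = 3*W - 2*V - 1  [with W=1, V=-3]  = 8; U = min(P, W) - 1  [with P=8, W=1]  = 0.
Change = -15 − 0 = -15.

-15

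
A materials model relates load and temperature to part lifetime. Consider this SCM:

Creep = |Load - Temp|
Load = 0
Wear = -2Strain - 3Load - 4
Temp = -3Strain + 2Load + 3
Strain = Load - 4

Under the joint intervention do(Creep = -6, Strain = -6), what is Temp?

21

Setting Creep = -6, Strain = -6 by intervention discards those variables' equations.
Temp = -3Strain + 2Load + 3  [with Strain=-6, Load=0]  = 21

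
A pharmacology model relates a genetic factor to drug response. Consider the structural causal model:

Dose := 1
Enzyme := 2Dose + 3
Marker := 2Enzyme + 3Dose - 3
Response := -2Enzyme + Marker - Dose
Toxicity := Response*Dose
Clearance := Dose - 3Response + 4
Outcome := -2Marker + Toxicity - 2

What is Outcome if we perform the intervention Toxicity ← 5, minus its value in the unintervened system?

Under do(Toxicity=5), the mechanism Toxicity := Response*Dose is discarded; Toxicity is fixed at 5.
Enzyme = 2Dose + 3  [with Dose=1]  = 5
Marker = 2Enzyme + 3Dose - 3  [with Enzyme=5, Dose=1]  = 10
Outcome = -2Marker + Toxicity - 2  [with Marker=10, Toxicity=5]  = -17
Without intervention: Enzyme = 2Dose + 3  [with Dose=1]  = 5; Marker = 2Enzyme + 3Dose - 3  [with Enzyme=5, Dose=1]  = 10; Response = -2Enzyme + Marker - Dose  [with Enzyme=5, Marker=10, Dose=1]  = -1; Toxicity = Response*Dose  [with Response=-1, Dose=1]  = -1; Outcome = -2Marker + Toxicity - 2  [with Marker=10, Toxicity=-1]  = -23.
Change = -17 − (-23) = 6.

6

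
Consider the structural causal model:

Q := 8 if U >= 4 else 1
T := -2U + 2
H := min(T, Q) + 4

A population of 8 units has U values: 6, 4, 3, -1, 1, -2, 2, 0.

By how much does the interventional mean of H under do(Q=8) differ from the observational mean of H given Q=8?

6.75

Every unit gets Q=8 under the intervention. H values become -6, -2, 0, 8, 4, 10, 2, 6; E[H|do(Q=8)] = 2.75.
E[H|Q=8] averages over only the 2 units with Q=8 (U = 6, 4): H = -6, -2, mean -4.
Difference = 2.75 − (-4) = 6.75.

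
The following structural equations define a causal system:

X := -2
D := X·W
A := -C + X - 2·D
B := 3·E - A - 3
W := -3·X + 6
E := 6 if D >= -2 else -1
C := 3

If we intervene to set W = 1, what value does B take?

16

The intervention breaks the incoming arrows to W: W := -3·X + 6 no longer applies, and W = 1.
D = X·W  [with X=-2, W=1]  = -2
A = -C + X - 2·D  [with C=3, X=-2, D=-2]  = -1
E = 6 if D >= -2 else -1  [with D=-2]  = 6
B = 3·E - A - 3  [with E=6, A=-1]  = 16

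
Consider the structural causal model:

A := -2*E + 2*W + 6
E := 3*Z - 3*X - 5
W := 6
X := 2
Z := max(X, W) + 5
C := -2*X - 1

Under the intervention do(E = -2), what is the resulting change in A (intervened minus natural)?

Intervening sets E = -2 and removes its equation (E := 3*Z - 3*X - 5).
A = -2*E + 2*W + 6  [with E=-2, W=6]  = 22
Without intervention: Z = max(X, W) + 5  [with X=2, W=6]  = 11; E = 3*Z - 3*X - 5  [with Z=11, X=2]  = 22; A = -2*E + 2*W + 6  [with E=22, W=6]  = -26.
Change = 22 − (-26) = 48.

48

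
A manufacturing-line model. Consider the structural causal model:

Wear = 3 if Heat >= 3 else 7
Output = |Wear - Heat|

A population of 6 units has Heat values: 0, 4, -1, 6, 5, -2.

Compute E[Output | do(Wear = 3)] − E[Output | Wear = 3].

1

Under do(Wear=3), Wear's equation is replaced by Wear=3 for every unit. Per-unit Output: 3, 1, 4, 3, 2, 5. Mean = 3.
E[Output|Wear=3] averages over only the 3 units with Wear=3 (Heat = 4, 6, 5): Output = 1, 3, 2, mean 2.
Difference = 3 − 2 = 1.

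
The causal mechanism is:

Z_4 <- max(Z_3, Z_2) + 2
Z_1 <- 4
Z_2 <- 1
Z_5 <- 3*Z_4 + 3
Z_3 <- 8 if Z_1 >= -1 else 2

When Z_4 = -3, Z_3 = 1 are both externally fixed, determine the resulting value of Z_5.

-6

The joint intervention fixes Z_4 = -3, Z_3 = 1, removing each variable's own equation.
Z_5 = 3*Z_4 + 3  [with Z_4=-3]  = -6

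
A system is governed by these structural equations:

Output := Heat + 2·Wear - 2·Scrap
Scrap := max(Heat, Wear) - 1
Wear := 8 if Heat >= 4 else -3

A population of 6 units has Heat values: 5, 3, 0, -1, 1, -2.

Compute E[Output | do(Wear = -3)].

-5

Under do(Wear=-3), Wear's equation is replaced by Wear=-3 for every unit. Per-unit Output: -9, -7, -4, -3, -5, -2. Mean = -5.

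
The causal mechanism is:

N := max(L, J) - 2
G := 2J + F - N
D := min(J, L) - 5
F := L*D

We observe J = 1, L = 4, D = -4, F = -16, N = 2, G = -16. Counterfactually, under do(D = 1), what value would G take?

The intervention breaks the incoming arrows to D: D := min(J, L) - 5 no longer applies, and D = 1.
F = L*D  [with L=4, D=1]  = 4
N = max(L, J) - 2  [with L=4, J=1]  = 2
G = 2J + F - N  [with J=1, F=4, N=2]  = 4

4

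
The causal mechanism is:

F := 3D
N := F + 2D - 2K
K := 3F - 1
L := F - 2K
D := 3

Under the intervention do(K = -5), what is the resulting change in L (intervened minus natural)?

do(K=-5) replaces the equation K := 3F - 1 with the constant K = -5.
F = 3D  [with D=3]  = 9
L = F - 2K  [with F=9, K=-5]  = 19
Without intervention: F = 3D  [with D=3]  = 9; K = 3F - 1  [with F=9]  = 26; L = F - 2K  [with F=9, K=26]  = -43.
Change = 19 − (-43) = 62.

62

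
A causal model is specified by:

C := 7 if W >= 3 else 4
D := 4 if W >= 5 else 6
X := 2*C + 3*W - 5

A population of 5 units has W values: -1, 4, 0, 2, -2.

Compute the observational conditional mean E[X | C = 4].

Observing C=4 restricts to units where C's equation naturally yields 4: W ∈ {-1, 0, 2, -2}. In that subpopulation X = 0, 3, 9, -3, mean 2.25.

2.25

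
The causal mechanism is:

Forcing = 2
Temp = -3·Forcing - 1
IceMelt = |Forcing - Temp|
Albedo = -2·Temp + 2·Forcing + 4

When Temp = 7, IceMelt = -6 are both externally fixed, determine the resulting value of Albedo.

-6

Setting Temp = 7, IceMelt = -6 by intervention discards those variables' equations.
Albedo = -2·Temp + 2·Forcing + 4  [with Temp=7, Forcing=2]  = -6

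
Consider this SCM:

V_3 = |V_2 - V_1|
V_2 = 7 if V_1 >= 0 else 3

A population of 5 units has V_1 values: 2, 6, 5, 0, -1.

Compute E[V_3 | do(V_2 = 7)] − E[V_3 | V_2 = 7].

The intervention sets V_2=7 in all 5 units regardless of V_1. Recomputing V_3 per unit gives 5, 1, 2, 7, 8; average 4.6.
Conditioning on V_2=7 selects the 4 unit(s) with V_1 ∈ {2, 6, 5, 0}. Their V_3 values: 5, 1, 2, 7. Mean = 3.75.
Difference = 4.6 − 3.75 = 0.85.

0.85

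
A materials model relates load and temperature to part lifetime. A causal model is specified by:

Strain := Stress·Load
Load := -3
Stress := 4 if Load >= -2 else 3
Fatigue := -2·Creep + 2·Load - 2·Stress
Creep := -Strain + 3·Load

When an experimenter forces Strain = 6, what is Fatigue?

do(Strain=6) replaces the equation Strain := Stress·Load with the constant Strain = 6.
Stress = 4 if Load >= -2 else 3  [with Load=-3]  = 3
Creep = -Strain + 3·Load  [with Strain=6, Load=-3]  = -15
Fatigue = -2·Creep + 2·Load - 2·Stress  [with Creep=-15, Load=-3, Stress=3]  = 18

18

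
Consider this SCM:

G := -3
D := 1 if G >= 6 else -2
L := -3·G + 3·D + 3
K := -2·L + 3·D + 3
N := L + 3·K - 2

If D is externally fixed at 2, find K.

Under do(D=2), the mechanism D := 1 if G >= 6 else -2 is discarded; D is fixed at 2.
L = -3·G + 3·D + 3  [with G=-3, D=2]  = 18
K = -2·L + 3·D + 3  [with L=18, D=2]  = -27

-27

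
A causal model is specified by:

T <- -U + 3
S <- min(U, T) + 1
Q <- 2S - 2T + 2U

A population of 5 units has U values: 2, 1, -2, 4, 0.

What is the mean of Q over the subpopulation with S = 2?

E[Q|S=2] averages over only the 2 units with S=2 (U = 2, 1): Q = 6, 2, mean 4.

4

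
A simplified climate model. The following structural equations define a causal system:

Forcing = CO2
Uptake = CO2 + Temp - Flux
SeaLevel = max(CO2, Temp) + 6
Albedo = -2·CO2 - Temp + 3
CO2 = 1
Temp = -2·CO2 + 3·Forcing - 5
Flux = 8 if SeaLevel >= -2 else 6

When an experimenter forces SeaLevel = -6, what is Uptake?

Under do(SeaLevel=-6), the mechanism SeaLevel = max(CO2, Temp) + 6 is discarded; SeaLevel is fixed at -6.
Forcing = CO2  [with CO2=1]  = 1
Temp = -2·CO2 + 3·Forcing - 5  [with CO2=1, Forcing=1]  = -4
Flux = 8 if SeaLevel >= -2 else 6  [with SeaLevel=-6]  = 6
Uptake = CO2 + Temp - Flux  [with CO2=1, Temp=-4, Flux=6]  = -9

-9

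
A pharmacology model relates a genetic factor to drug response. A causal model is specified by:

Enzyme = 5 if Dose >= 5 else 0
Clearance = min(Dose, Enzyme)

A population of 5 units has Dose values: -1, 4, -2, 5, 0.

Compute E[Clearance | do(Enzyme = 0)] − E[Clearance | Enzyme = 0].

The intervention sets Enzyme=0 in all 5 units regardless of Dose. Recomputing Clearance per unit gives -1, 0, -2, 0, 0; average -0.6.
E[Clearance|Enzyme=0] averages over only the 4 units with Enzyme=0 (Dose = -1, 4, -2, 0): Clearance = -1, 0, -2, 0, mean -0.75.
Difference = -0.6 − (-0.75) = 0.15.

0.15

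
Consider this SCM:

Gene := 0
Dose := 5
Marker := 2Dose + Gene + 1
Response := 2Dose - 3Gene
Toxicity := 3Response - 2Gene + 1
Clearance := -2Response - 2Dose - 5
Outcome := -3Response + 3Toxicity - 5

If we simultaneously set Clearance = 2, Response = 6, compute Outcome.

34

Under do(Clearance = 2, Response = 6), each intervened variable's structural equation is replaced by its fixed value.
Toxicity = 3Response - 2Gene + 1  [with Response=6, Gene=0]  = 19
Outcome = -3Response + 3Toxicity - 5  [with Response=6, Toxicity=19]  = 34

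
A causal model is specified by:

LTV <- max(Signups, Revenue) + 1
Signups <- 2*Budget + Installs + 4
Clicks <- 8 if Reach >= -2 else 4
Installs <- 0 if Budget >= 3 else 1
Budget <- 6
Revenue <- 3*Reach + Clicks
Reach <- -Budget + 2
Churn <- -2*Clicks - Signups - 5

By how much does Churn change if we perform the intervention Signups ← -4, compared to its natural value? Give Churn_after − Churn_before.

The intervention breaks the incoming arrows to Signups: Signups <- 2*Budget + Installs + 4 no longer applies, and Signups = -4.
Reach = -Budget + 2  [with Budget=6]  = -4
Clicks = 8 if Reach >= -2 else 4  [with Reach=-4]  = 4
Churn = -2*Clicks - Signups - 5  [with Clicks=4, Signups=-4]  = -9
Without intervention: Reach = -Budget + 2  [with Budget=6]  = -4; Clicks = 8 if Reach >= -2 else 4  [with Reach=-4]  = 4; Installs = 0 if Budget >= 3 else 1  [with Budget=6]  = 0; Signups = 2*Budget + Installs + 4  [with Budget=6, Installs=0]  = 16; Churn = -2*Clicks - Signups - 5  [with Clicks=4, Signups=16]  = -29.
Change = -9 − (-29) = 20.

20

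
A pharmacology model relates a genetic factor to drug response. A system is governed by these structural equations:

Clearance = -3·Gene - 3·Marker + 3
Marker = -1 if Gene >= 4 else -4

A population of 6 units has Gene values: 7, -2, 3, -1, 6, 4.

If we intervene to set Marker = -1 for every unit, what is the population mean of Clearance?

-2.5

The intervention sets Marker=-1 in all 6 units regardless of Gene. Recomputing Clearance per unit gives -15, 12, -3, 9, -12, -6; average -2.5.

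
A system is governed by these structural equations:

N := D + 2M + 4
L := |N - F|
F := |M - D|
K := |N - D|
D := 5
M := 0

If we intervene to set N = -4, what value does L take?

Intervening sets N = -4 and removes its equation (N := D + 2M + 4).
F = |M - D|  [with M=0, D=5]  = 5
L = |N - F|  [with N=-4, F=5]  = 9

9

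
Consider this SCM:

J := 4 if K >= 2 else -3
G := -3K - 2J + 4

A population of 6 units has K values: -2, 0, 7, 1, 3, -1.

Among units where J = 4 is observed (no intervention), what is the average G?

Conditioning on J=4 selects the 2 unit(s) with K ∈ {7, 3}. Their G values: -25, -13. Mean = -19.

-19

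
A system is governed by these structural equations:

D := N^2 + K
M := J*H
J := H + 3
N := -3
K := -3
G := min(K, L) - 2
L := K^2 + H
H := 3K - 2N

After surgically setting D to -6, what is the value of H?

-3

Under do(D=-6), the mechanism D := N^2 + K is discarded; D is fixed at -6.
No directed path runs from D to H, so H keeps its natural value.
H = 3K - 2N  [with K=-3, N=-3]  = -3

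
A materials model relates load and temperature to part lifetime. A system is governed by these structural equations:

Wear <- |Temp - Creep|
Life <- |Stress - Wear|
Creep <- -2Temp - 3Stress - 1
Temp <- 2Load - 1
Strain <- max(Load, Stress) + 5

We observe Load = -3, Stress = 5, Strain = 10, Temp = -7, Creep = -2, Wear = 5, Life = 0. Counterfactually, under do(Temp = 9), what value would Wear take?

Under do(Temp=9), the mechanism Temp <- 2Load - 1 is discarded; Temp is fixed at 9.
Creep = -2Temp - 3Stress - 1  [with Temp=9, Stress=5]  = -34
Wear = |Temp - Creep|  [with Temp=9, Creep=-34]  = 43

43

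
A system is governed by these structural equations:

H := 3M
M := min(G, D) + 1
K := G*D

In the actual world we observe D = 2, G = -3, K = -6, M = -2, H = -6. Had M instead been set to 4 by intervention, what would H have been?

Intervening sets M = 4 and removes its equation (M := min(G, D) + 1).
H = 3M  [with M=4]  = 12

12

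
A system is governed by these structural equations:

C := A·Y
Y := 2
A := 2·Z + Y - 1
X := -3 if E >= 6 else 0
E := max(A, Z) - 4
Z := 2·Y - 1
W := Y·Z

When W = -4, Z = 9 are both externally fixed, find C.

Under do(W = -4, Z = 9), each intervened variable's structural equation is replaced by its fixed value.
A = 2·Z + Y - 1  [with Z=9, Y=2]  = 19
C = A·Y  [with A=19, Y=2]  = 38

38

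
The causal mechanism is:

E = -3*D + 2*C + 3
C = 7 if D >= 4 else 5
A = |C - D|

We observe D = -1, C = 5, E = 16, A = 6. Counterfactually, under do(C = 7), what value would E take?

20

The intervention breaks the incoming arrows to C: C = 7 if D >= 4 else 5 no longer applies, and C = 7.
E = -3*D + 2*C + 3  [with D=-1, C=7]  = 20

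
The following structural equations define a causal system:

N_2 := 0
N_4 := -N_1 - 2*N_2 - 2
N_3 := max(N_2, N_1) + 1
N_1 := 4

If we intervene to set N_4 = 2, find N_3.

5

Under do(N_4=2), the mechanism N_4 := -N_1 - 2*N_2 - 2 is discarded; N_4 is fixed at 2.
Since N_3 is not a descendant of the intervened variable, it is unaffected.
N_3 = max(N_2, N_1) + 1  [with N_2=0, N_1=4]  = 5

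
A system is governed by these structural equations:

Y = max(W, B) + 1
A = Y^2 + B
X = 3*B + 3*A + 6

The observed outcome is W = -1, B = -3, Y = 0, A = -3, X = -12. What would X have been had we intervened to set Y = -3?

do(Y=-3) replaces the equation Y = max(W, B) + 1 with the constant Y = -3.
A = Y^2 + B  [with Y=-3, B=-3]  = 6
X = 3*B + 3*A + 6  [with B=-3, A=6]  = 15

15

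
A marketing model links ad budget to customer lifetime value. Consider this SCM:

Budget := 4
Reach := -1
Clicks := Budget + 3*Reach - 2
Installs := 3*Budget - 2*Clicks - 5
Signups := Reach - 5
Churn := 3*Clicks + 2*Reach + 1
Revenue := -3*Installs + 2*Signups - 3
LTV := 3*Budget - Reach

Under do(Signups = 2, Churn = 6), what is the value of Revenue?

Under do(Signups = 2, Churn = 6), each intervened variable's structural equation is replaced by its fixed value.
Clicks = Budget + 3*Reach - 2  [with Budget=4, Reach=-1]  = -1
Installs = 3*Budget - 2*Clicks - 5  [with Budget=4, Clicks=-1]  = 9
Revenue = -3*Installs + 2*Signups - 3  [with Installs=9, Signups=2]  = -26

-26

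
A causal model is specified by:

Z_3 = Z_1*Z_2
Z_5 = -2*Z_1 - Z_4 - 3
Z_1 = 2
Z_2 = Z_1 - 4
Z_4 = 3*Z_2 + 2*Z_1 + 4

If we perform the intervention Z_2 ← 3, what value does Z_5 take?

do(Z_2=3) replaces the equation Z_2 = Z_1 - 4 with the constant Z_2 = 3.
Z_4 = 3*Z_2 + 2*Z_1 + 4  [with Z_2=3, Z_1=2]  = 17
Z_5 = -2*Z_1 - Z_4 - 3  [with Z_1=2, Z_4=17]  = -24

-24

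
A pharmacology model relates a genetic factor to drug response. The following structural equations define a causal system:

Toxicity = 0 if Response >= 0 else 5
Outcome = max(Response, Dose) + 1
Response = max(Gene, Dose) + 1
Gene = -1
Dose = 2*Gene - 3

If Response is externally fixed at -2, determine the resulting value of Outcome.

do(Response=-2) replaces the equation Response = max(Gene, Dose) + 1 with the constant Response = -2.
Dose = 2*Gene - 3  [with Gene=-1]  = -5
Outcome = max(Response, Dose) + 1  [with Response=-2, Dose=-5]  = -1

-1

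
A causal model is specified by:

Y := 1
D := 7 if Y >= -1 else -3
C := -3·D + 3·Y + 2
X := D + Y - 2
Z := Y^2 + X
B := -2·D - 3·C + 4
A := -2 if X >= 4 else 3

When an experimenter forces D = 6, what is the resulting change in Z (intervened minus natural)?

-1

do(D=6) replaces the equation D := 7 if Y >= -1 else -3 with the constant D = 6.
X = D + Y - 2  [with D=6, Y=1]  = 5
Z = Y^2 + X  [with Y=1, X=5]  = 6
Without intervention: D = 7 if Y >= -1 else -3  [with Y=1]  = 7; X = D + Y - 2  [with D=7, Y=1]  = 6; Z = Y^2 + X  [with Y=1, X=6]  = 7.
Change = 6 − 7 = -1.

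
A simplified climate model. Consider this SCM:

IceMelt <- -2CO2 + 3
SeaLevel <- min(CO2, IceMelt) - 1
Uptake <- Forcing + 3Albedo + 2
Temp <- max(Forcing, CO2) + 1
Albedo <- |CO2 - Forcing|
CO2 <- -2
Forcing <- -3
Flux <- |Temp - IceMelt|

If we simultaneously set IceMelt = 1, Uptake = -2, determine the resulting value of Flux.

Setting IceMelt = 1, Uptake = -2 by intervention discards those variables' equations.
Temp = max(Forcing, CO2) + 1  [with Forcing=-3, CO2=-2]  = -1
Flux = |Temp - IceMelt|  [with Temp=-1, IceMelt=1]  = 2

2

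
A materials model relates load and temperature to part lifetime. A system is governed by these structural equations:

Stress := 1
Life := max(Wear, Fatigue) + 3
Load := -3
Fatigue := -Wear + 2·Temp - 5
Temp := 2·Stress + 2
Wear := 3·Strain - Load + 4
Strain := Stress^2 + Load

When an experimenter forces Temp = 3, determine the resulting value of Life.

The intervention breaks the incoming arrows to Temp: Temp := 2·Stress + 2 no longer applies, and Temp = 3.
Strain = Stress^2 + Load  [with Stress=1, Load=-3]  = -2
Wear = 3·Strain - Load + 4  [with Strain=-2, Load=-3]  = 1
Fatigue = -Wear + 2·Temp - 5  [with Wear=1, Temp=3]  = 0
Life = max(Wear, Fatigue) + 3  [with Wear=1, Fatigue=0]  = 4

4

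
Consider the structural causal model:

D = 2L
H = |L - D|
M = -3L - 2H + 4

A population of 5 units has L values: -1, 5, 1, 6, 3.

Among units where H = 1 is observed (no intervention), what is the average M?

2

Conditioning on H=1 selects the 2 unit(s) with L ∈ {-1, 1}. Their M values: 5, -1. Mean = 2.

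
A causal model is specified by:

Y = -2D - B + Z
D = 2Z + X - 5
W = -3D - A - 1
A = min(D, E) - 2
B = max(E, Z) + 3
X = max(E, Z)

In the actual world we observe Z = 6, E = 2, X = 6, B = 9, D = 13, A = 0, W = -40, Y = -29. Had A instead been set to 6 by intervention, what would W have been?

Intervening sets A = 6 and removes its equation (A = min(D, E) - 2).
X = max(E, Z)  [with E=2, Z=6]  = 6
D = 2Z + X - 5  [with Z=6, X=6]  = 13
W = -3D - A - 1  [with D=13, A=6]  = -46

-46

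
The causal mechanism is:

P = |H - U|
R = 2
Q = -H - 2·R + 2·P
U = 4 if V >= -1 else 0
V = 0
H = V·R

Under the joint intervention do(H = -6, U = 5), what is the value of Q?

The joint intervention fixes H = -6, U = 5, removing each variable's own equation.
P = |H - U|  [with H=-6, U=5]  = 11
Q = -H - 2·R + 2·P  [with H=-6, R=2, P=11]  = 24

24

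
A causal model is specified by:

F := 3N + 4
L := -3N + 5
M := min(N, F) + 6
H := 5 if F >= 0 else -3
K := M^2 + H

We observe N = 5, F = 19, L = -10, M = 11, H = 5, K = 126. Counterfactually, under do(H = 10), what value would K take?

131

The intervention breaks the incoming arrows to H: H := 5 if F >= 0 else -3 no longer applies, and H = 10.
F = 3N + 4  [with N=5]  = 19
M = min(N, F) + 6  [with N=5, F=19]  = 11
K = M^2 + H  [with M=11, H=10]  = 131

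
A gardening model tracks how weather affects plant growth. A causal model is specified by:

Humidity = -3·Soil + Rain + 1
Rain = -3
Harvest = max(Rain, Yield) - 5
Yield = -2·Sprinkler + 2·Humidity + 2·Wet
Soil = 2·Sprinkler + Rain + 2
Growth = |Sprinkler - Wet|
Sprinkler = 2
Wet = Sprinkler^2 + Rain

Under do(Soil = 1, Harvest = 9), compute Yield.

-12

Under do(Soil = 1, Harvest = 9), each intervened variable's structural equation is replaced by its fixed value.
Wet = Sprinkler^2 + Rain  [with Sprinkler=2, Rain=-3]  = 1
Humidity = -3·Soil + Rain + 1  [with Soil=1, Rain=-3]  = -5
Yield = -2·Sprinkler + 2·Humidity + 2·Wet  [with Sprinkler=2, Humidity=-5, Wet=1]  = -12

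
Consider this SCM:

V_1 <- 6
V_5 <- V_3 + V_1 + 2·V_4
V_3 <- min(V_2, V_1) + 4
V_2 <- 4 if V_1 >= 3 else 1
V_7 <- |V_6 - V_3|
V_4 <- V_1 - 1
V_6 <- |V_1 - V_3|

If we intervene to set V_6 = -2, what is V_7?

10

Intervening sets V_6 = -2 and removes its equation (V_6 <- |V_1 - V_3|).
V_2 = 4 if V_1 >= 3 else 1  [with V_1=6]  = 4
V_3 = min(V_2, V_1) + 4  [with V_2=4, V_1=6]  = 8
V_7 = |V_6 - V_3|  [with V_6=-2, V_3=8]  = 10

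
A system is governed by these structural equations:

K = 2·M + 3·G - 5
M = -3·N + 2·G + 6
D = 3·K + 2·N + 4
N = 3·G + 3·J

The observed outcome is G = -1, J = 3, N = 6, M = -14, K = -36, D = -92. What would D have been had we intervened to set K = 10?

The intervention breaks the incoming arrows to K: K = 2·M + 3·G - 5 no longer applies, and K = 10.
N = 3·G + 3·J  [with G=-1, J=3]  = 6
D = 3·K + 2·N + 4  [with K=10, N=6]  = 46

46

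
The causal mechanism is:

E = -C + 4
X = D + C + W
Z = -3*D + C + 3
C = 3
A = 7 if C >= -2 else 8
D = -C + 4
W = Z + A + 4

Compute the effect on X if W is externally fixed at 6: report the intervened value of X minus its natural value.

-8

Under do(W=6), the mechanism W = Z + A + 4 is discarded; W is fixed at 6.
D = -C + 4  [with C=3]  = 1
X = D + C + W  [with D=1, C=3, W=6]  = 10
Without intervention: D = -C + 4  [with C=3]  = 1; Z = -3*D + C + 3  [with D=1, C=3]  = 3; A = 7 if C >= -2 else 8  [with C=3]  = 7; W = Z + A + 4  [with Z=3, A=7]  = 14; X = D + C + W  [with D=1, C=3, W=14]  = 18.
Change = 10 − 18 = -8.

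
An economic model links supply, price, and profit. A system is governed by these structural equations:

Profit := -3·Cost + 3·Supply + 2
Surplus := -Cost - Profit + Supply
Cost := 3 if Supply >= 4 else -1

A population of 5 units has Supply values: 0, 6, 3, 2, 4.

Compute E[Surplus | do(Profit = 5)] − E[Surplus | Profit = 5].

1.4

Under do(Profit=5), Profit's equation is replaced by Profit=5 for every unit. Per-unit Surplus: -4, -2, -1, -2, -4. Mean = -2.6.
E[Surplus|Profit=5] averages over only the 2 units with Profit=5 (Supply = 0, 4): Surplus = -4, -4, mean -4.
Difference = -2.6 − (-4) = 1.4.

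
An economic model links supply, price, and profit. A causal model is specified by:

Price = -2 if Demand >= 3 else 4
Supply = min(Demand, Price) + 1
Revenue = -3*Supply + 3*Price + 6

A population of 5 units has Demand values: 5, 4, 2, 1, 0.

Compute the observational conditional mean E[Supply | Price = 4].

E[Supply|Price=4] averages over only the 3 units with Price=4 (Demand = 2, 1, 0): Supply = 3, 2, 1, mean 2.

2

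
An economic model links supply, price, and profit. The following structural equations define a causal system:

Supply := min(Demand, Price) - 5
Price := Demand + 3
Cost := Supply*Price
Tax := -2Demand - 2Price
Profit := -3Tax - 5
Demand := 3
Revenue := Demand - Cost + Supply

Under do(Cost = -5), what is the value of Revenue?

6

Intervening sets Cost = -5 and removes its equation (Cost := Supply*Price).
Price = Demand + 3  [with Demand=3]  = 6
Supply = min(Demand, Price) - 5  [with Demand=3, Price=6]  = -2
Revenue = Demand - Cost + Supply  [with Demand=3, Cost=-5, Supply=-2]  = 6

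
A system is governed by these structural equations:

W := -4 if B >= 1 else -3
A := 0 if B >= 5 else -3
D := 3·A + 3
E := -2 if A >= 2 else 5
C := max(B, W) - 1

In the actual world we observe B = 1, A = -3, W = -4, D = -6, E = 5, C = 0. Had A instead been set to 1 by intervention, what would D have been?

Under do(A=1), the mechanism A := 0 if B >= 5 else -3 is discarded; A is fixed at 1.
D = 3·A + 3  [with A=1]  = 6

6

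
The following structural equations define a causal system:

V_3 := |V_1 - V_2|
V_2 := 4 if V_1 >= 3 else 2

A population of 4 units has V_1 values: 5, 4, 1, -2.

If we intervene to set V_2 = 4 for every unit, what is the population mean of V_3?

2.5

do(V_2=4) breaks V_2's dependence on V_1. With V_2=4 fixed, V_3 across the units is 1, 0, 3, 6, mean 2.5.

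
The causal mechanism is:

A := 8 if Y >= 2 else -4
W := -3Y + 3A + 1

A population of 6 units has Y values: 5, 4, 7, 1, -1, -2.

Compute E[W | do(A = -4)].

-18

do(A=-4) breaks A's dependence on Y. With A=-4 fixed, W across the units is -26, -23, -32, -14, -8, -5, mean -18.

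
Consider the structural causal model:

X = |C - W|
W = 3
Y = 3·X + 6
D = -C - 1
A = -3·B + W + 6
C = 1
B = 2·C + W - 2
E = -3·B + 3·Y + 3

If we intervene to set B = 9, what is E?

do(B=9) replaces the equation B = 2·C + W - 2 with the constant B = 9.
X = |C - W|  [with C=1, W=3]  = 2
Y = 3·X + 6  [with X=2]  = 12
E = -3·B + 3·Y + 3  [with B=9, Y=12]  = 12

12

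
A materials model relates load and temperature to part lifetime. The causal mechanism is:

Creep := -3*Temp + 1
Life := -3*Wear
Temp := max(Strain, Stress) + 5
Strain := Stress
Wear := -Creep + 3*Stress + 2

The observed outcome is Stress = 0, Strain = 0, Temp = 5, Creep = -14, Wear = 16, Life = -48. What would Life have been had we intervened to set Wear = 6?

The intervention breaks the incoming arrows to Wear: Wear := -Creep + 3*Stress + 2 no longer applies, and Wear = 6.
Life = -3*Wear  [with Wear=6]  = -18

-18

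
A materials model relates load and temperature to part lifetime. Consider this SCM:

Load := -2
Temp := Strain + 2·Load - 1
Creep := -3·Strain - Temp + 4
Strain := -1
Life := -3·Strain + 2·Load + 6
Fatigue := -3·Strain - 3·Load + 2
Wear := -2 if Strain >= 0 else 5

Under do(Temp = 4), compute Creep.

The intervention breaks the incoming arrows to Temp: Temp := Strain + 2·Load - 1 no longer applies, and Temp = 4.
Creep = -3·Strain - Temp + 4  [with Strain=-1, Temp=4]  = 3

3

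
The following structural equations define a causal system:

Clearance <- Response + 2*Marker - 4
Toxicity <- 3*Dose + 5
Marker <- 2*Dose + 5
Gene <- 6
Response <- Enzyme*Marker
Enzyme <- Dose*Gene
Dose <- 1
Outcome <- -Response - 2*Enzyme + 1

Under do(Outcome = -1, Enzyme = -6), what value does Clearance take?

Under do(Outcome = -1, Enzyme = -6), each intervened variable's structural equation is replaced by its fixed value.
Marker = 2*Dose + 5  [with Dose=1]  = 7
Response = Enzyme*Marker  [with Enzyme=-6, Marker=7]  = -42
Clearance = Response + 2*Marker - 4  [with Response=-42, Marker=7]  = -32

-32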